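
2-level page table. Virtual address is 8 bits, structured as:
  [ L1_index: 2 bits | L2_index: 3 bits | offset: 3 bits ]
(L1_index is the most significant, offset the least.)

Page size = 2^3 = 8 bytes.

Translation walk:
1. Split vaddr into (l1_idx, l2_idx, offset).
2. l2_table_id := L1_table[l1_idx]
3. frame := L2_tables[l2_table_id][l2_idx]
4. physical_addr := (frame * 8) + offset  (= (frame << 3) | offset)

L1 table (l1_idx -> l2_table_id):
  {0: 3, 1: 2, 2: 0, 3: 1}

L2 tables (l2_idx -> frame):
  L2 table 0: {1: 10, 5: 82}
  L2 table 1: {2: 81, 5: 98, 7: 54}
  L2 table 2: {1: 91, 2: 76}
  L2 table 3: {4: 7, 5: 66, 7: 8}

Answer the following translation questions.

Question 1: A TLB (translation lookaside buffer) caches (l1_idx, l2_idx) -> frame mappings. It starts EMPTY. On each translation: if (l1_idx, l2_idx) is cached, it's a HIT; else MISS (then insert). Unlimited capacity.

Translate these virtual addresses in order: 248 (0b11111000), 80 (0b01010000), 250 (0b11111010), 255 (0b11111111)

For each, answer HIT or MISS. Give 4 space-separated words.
vaddr=248: (3,7) not in TLB -> MISS, insert
vaddr=80: (1,2) not in TLB -> MISS, insert
vaddr=250: (3,7) in TLB -> HIT
vaddr=255: (3,7) in TLB -> HIT

Answer: MISS MISS HIT HIT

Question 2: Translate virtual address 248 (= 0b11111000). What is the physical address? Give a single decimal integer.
Answer: 432

Derivation:
vaddr = 248 = 0b11111000
Split: l1_idx=3, l2_idx=7, offset=0
L1[3] = 1
L2[1][7] = 54
paddr = 54 * 8 + 0 = 432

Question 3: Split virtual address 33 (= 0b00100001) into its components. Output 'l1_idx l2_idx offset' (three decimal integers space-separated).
vaddr = 33 = 0b00100001
  top 2 bits -> l1_idx = 0
  next 3 bits -> l2_idx = 4
  bottom 3 bits -> offset = 1

Answer: 0 4 1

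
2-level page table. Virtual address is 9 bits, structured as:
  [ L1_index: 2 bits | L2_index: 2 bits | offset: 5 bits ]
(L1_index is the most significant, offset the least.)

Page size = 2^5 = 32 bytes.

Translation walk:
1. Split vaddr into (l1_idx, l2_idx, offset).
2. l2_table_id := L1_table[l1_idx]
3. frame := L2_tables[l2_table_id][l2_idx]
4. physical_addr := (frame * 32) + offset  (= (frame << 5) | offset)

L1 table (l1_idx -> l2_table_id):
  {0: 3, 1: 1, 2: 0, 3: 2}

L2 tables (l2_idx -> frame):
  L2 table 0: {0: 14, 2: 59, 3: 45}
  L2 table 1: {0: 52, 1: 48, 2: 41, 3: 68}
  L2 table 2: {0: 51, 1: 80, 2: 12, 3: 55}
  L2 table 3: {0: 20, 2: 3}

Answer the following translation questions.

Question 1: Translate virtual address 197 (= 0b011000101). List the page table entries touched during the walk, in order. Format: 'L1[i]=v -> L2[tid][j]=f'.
Answer: L1[1]=1 -> L2[1][2]=41

Derivation:
vaddr = 197 = 0b011000101
Split: l1_idx=1, l2_idx=2, offset=5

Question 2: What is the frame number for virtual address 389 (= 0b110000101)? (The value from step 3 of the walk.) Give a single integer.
vaddr = 389: l1_idx=3, l2_idx=0
L1[3] = 2; L2[2][0] = 51

Answer: 51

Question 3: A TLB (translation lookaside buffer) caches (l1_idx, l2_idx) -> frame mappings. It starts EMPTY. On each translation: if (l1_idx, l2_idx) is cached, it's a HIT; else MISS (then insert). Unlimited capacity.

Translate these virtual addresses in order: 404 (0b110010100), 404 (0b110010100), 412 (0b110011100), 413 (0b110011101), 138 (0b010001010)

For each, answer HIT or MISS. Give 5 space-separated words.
Answer: MISS HIT HIT HIT MISS

Derivation:
vaddr=404: (3,0) not in TLB -> MISS, insert
vaddr=404: (3,0) in TLB -> HIT
vaddr=412: (3,0) in TLB -> HIT
vaddr=413: (3,0) in TLB -> HIT
vaddr=138: (1,0) not in TLB -> MISS, insert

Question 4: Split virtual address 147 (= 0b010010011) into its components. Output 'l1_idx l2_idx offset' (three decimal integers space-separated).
Answer: 1 0 19

Derivation:
vaddr = 147 = 0b010010011
  top 2 bits -> l1_idx = 1
  next 2 bits -> l2_idx = 0
  bottom 5 bits -> offset = 19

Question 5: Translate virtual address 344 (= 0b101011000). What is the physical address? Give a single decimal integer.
Answer: 1912

Derivation:
vaddr = 344 = 0b101011000
Split: l1_idx=2, l2_idx=2, offset=24
L1[2] = 0
L2[0][2] = 59
paddr = 59 * 32 + 24 = 1912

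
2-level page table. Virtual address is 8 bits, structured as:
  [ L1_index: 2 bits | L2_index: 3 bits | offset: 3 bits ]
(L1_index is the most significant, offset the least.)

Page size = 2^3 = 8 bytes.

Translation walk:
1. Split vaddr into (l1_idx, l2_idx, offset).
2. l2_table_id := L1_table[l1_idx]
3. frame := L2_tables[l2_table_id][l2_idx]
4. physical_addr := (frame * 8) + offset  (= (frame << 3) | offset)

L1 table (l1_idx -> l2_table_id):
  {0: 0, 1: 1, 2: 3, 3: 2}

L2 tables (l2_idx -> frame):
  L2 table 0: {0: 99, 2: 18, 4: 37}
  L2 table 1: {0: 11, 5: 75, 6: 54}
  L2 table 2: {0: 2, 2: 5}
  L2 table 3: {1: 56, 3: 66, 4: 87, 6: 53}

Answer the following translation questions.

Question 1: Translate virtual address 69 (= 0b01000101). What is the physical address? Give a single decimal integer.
vaddr = 69 = 0b01000101
Split: l1_idx=1, l2_idx=0, offset=5
L1[1] = 1
L2[1][0] = 11
paddr = 11 * 8 + 5 = 93

Answer: 93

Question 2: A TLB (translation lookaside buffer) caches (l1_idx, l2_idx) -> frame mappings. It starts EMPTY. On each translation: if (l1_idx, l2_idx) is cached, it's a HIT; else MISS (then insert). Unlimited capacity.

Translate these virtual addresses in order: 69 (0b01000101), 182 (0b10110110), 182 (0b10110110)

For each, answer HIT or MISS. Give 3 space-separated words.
vaddr=69: (1,0) not in TLB -> MISS, insert
vaddr=182: (2,6) not in TLB -> MISS, insert
vaddr=182: (2,6) in TLB -> HIT

Answer: MISS MISS HIT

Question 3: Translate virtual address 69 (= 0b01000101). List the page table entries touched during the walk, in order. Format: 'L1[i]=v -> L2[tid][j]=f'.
Answer: L1[1]=1 -> L2[1][0]=11

Derivation:
vaddr = 69 = 0b01000101
Split: l1_idx=1, l2_idx=0, offset=5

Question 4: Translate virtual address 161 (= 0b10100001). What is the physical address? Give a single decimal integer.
vaddr = 161 = 0b10100001
Split: l1_idx=2, l2_idx=4, offset=1
L1[2] = 3
L2[3][4] = 87
paddr = 87 * 8 + 1 = 697

Answer: 697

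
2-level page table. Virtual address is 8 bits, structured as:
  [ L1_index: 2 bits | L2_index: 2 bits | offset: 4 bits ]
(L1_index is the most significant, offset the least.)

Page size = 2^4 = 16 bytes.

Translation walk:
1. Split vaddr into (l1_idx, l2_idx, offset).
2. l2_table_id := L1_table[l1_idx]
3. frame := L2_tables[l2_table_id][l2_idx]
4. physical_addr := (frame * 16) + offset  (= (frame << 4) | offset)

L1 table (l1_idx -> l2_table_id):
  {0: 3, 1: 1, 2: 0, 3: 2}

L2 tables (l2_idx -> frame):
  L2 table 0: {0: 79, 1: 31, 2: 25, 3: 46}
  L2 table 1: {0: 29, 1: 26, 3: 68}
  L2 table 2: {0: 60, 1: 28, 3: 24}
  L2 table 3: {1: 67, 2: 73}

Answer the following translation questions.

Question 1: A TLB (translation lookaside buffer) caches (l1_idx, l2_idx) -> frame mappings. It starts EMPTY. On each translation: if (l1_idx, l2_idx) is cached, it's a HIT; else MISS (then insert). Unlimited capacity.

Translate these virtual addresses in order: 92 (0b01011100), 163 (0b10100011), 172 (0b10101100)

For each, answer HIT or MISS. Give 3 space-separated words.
vaddr=92: (1,1) not in TLB -> MISS, insert
vaddr=163: (2,2) not in TLB -> MISS, insert
vaddr=172: (2,2) in TLB -> HIT

Answer: MISS MISS HIT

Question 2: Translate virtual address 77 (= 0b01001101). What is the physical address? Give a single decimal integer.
vaddr = 77 = 0b01001101
Split: l1_idx=1, l2_idx=0, offset=13
L1[1] = 1
L2[1][0] = 29
paddr = 29 * 16 + 13 = 477

Answer: 477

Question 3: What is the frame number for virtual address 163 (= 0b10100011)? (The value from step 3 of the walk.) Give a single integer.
Answer: 25

Derivation:
vaddr = 163: l1_idx=2, l2_idx=2
L1[2] = 0; L2[0][2] = 25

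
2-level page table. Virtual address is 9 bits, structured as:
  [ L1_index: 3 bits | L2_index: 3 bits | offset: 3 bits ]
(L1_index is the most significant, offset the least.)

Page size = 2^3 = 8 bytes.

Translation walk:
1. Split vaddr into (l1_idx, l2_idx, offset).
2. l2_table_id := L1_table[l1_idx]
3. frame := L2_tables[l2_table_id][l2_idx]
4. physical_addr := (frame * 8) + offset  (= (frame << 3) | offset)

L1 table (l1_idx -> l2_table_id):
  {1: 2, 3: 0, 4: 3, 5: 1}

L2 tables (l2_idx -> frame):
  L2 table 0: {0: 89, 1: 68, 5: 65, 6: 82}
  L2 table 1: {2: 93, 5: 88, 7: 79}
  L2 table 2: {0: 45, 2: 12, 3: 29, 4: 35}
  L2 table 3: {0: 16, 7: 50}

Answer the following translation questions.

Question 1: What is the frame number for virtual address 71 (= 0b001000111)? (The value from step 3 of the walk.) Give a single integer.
vaddr = 71: l1_idx=1, l2_idx=0
L1[1] = 2; L2[2][0] = 45

Answer: 45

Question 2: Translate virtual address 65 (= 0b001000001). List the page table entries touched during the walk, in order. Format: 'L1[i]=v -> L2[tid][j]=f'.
Answer: L1[1]=2 -> L2[2][0]=45

Derivation:
vaddr = 65 = 0b001000001
Split: l1_idx=1, l2_idx=0, offset=1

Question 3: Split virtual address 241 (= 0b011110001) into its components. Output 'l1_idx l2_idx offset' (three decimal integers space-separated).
vaddr = 241 = 0b011110001
  top 3 bits -> l1_idx = 3
  next 3 bits -> l2_idx = 6
  bottom 3 bits -> offset = 1

Answer: 3 6 1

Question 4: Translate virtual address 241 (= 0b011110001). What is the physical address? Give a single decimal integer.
vaddr = 241 = 0b011110001
Split: l1_idx=3, l2_idx=6, offset=1
L1[3] = 0
L2[0][6] = 82
paddr = 82 * 8 + 1 = 657

Answer: 657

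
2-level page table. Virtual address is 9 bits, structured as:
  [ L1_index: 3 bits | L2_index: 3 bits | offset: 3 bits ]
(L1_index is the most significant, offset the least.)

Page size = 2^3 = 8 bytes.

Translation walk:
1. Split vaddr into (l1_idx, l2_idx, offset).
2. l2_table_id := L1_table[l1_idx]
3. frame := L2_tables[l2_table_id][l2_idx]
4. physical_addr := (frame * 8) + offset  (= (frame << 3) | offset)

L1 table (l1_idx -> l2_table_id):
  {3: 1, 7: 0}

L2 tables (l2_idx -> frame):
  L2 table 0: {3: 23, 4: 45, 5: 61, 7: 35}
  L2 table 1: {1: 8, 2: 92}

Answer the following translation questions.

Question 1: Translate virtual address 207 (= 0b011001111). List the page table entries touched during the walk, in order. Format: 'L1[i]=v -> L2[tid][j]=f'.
Answer: L1[3]=1 -> L2[1][1]=8

Derivation:
vaddr = 207 = 0b011001111
Split: l1_idx=3, l2_idx=1, offset=7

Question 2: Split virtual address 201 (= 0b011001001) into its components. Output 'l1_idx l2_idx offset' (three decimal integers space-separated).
Answer: 3 1 1

Derivation:
vaddr = 201 = 0b011001001
  top 3 bits -> l1_idx = 3
  next 3 bits -> l2_idx = 1
  bottom 3 bits -> offset = 1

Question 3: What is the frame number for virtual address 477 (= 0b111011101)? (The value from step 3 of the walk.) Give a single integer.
vaddr = 477: l1_idx=7, l2_idx=3
L1[7] = 0; L2[0][3] = 23

Answer: 23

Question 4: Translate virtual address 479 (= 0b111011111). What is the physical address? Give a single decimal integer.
vaddr = 479 = 0b111011111
Split: l1_idx=7, l2_idx=3, offset=7
L1[7] = 0
L2[0][3] = 23
paddr = 23 * 8 + 7 = 191

Answer: 191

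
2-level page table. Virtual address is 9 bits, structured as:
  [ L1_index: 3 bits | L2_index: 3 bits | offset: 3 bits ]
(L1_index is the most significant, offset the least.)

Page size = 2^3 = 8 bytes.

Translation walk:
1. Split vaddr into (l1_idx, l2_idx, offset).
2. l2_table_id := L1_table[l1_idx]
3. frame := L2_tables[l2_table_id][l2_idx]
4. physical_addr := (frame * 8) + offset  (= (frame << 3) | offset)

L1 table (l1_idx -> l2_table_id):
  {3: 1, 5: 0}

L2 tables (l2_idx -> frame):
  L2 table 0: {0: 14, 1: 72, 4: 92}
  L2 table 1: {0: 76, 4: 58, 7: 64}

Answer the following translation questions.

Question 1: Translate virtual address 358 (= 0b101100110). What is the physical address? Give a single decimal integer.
Answer: 742

Derivation:
vaddr = 358 = 0b101100110
Split: l1_idx=5, l2_idx=4, offset=6
L1[5] = 0
L2[0][4] = 92
paddr = 92 * 8 + 6 = 742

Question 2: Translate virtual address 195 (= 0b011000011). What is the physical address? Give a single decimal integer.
vaddr = 195 = 0b011000011
Split: l1_idx=3, l2_idx=0, offset=3
L1[3] = 1
L2[1][0] = 76
paddr = 76 * 8 + 3 = 611

Answer: 611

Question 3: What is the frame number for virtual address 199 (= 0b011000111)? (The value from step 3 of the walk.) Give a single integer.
vaddr = 199: l1_idx=3, l2_idx=0
L1[3] = 1; L2[1][0] = 76

Answer: 76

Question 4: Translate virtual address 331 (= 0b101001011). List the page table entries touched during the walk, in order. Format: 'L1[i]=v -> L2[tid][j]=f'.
Answer: L1[5]=0 -> L2[0][1]=72

Derivation:
vaddr = 331 = 0b101001011
Split: l1_idx=5, l2_idx=1, offset=3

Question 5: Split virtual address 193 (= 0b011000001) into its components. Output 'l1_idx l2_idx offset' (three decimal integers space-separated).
vaddr = 193 = 0b011000001
  top 3 bits -> l1_idx = 3
  next 3 bits -> l2_idx = 0
  bottom 3 bits -> offset = 1

Answer: 3 0 1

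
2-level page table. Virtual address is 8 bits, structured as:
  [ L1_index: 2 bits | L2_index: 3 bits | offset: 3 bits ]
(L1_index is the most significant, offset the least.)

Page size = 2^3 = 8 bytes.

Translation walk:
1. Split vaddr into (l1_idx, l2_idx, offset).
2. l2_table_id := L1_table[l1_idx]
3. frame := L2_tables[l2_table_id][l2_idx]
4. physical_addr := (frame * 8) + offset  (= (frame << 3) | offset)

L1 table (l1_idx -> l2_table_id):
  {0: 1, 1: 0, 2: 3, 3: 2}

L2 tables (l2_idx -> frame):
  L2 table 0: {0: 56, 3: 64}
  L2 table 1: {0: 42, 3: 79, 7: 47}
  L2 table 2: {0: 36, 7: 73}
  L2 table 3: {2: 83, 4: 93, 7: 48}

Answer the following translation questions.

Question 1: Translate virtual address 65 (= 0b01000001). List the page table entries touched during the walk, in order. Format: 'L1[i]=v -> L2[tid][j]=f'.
vaddr = 65 = 0b01000001
Split: l1_idx=1, l2_idx=0, offset=1

Answer: L1[1]=0 -> L2[0][0]=56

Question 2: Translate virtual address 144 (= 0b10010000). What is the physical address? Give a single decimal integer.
Answer: 664

Derivation:
vaddr = 144 = 0b10010000
Split: l1_idx=2, l2_idx=2, offset=0
L1[2] = 3
L2[3][2] = 83
paddr = 83 * 8 + 0 = 664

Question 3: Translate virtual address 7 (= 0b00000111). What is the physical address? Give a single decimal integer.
vaddr = 7 = 0b00000111
Split: l1_idx=0, l2_idx=0, offset=7
L1[0] = 1
L2[1][0] = 42
paddr = 42 * 8 + 7 = 343

Answer: 343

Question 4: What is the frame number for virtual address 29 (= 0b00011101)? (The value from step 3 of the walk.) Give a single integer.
Answer: 79

Derivation:
vaddr = 29: l1_idx=0, l2_idx=3
L1[0] = 1; L2[1][3] = 79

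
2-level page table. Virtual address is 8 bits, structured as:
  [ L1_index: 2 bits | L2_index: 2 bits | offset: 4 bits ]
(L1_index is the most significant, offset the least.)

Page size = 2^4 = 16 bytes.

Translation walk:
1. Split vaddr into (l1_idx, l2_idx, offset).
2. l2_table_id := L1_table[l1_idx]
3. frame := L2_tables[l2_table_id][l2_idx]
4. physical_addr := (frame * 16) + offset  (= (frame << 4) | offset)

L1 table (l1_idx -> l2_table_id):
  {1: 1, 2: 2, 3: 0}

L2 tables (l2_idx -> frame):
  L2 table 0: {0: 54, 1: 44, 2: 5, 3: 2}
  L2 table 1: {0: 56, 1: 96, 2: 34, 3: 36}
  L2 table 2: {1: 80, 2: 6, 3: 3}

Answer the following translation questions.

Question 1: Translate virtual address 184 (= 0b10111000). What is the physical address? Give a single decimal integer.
vaddr = 184 = 0b10111000
Split: l1_idx=2, l2_idx=3, offset=8
L1[2] = 2
L2[2][3] = 3
paddr = 3 * 16 + 8 = 56

Answer: 56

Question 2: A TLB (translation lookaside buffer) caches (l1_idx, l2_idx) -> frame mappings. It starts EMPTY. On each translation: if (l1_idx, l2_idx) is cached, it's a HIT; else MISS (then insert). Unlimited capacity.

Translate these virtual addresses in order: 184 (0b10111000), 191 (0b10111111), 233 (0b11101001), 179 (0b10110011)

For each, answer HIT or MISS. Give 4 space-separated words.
Answer: MISS HIT MISS HIT

Derivation:
vaddr=184: (2,3) not in TLB -> MISS, insert
vaddr=191: (2,3) in TLB -> HIT
vaddr=233: (3,2) not in TLB -> MISS, insert
vaddr=179: (2,3) in TLB -> HIT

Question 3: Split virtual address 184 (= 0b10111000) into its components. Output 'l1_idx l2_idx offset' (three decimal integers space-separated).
vaddr = 184 = 0b10111000
  top 2 bits -> l1_idx = 2
  next 2 bits -> l2_idx = 3
  bottom 4 bits -> offset = 8

Answer: 2 3 8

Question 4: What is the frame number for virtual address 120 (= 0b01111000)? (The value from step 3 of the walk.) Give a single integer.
vaddr = 120: l1_idx=1, l2_idx=3
L1[1] = 1; L2[1][3] = 36

Answer: 36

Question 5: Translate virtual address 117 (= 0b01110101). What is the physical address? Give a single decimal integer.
vaddr = 117 = 0b01110101
Split: l1_idx=1, l2_idx=3, offset=5
L1[1] = 1
L2[1][3] = 36
paddr = 36 * 16 + 5 = 581

Answer: 581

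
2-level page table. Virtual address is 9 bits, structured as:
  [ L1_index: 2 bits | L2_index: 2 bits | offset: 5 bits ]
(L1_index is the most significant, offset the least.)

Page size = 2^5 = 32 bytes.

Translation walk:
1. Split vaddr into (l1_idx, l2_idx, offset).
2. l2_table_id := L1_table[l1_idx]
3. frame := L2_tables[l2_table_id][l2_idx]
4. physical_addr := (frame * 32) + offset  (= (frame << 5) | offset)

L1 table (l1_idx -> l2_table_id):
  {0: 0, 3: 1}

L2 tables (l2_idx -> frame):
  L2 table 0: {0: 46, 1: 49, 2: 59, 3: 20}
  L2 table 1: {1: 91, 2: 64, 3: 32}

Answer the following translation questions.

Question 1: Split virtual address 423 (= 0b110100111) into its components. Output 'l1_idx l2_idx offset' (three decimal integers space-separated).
Answer: 3 1 7

Derivation:
vaddr = 423 = 0b110100111
  top 2 bits -> l1_idx = 3
  next 2 bits -> l2_idx = 1
  bottom 5 bits -> offset = 7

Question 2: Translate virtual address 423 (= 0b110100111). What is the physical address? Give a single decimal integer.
vaddr = 423 = 0b110100111
Split: l1_idx=3, l2_idx=1, offset=7
L1[3] = 1
L2[1][1] = 91
paddr = 91 * 32 + 7 = 2919

Answer: 2919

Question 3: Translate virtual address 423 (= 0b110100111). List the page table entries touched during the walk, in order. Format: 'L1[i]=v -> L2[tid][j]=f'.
vaddr = 423 = 0b110100111
Split: l1_idx=3, l2_idx=1, offset=7

Answer: L1[3]=1 -> L2[1][1]=91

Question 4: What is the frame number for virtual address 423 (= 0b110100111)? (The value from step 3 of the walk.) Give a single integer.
Answer: 91

Derivation:
vaddr = 423: l1_idx=3, l2_idx=1
L1[3] = 1; L2[1][1] = 91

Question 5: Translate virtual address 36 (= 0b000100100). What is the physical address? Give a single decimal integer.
vaddr = 36 = 0b000100100
Split: l1_idx=0, l2_idx=1, offset=4
L1[0] = 0
L2[0][1] = 49
paddr = 49 * 32 + 4 = 1572

Answer: 1572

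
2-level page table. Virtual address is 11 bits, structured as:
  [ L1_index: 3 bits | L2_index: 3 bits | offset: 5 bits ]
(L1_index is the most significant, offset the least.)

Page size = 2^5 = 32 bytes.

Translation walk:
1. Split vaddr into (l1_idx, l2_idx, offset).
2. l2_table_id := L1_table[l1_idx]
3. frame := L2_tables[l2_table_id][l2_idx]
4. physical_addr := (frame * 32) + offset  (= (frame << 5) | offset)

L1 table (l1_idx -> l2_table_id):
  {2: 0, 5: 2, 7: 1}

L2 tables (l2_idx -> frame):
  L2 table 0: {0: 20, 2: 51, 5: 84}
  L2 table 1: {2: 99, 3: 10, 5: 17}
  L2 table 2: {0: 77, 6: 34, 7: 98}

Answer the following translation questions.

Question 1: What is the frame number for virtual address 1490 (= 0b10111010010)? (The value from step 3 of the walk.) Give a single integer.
Answer: 34

Derivation:
vaddr = 1490: l1_idx=5, l2_idx=6
L1[5] = 2; L2[2][6] = 34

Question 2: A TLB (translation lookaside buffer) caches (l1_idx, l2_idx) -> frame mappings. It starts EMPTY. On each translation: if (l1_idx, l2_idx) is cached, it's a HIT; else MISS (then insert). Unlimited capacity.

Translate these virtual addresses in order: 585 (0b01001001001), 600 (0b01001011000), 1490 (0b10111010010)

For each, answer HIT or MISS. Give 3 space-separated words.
Answer: MISS HIT MISS

Derivation:
vaddr=585: (2,2) not in TLB -> MISS, insert
vaddr=600: (2,2) in TLB -> HIT
vaddr=1490: (5,6) not in TLB -> MISS, insert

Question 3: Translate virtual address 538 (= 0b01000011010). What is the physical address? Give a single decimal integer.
vaddr = 538 = 0b01000011010
Split: l1_idx=2, l2_idx=0, offset=26
L1[2] = 0
L2[0][0] = 20
paddr = 20 * 32 + 26 = 666

Answer: 666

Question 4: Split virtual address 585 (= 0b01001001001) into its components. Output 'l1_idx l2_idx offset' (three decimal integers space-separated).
vaddr = 585 = 0b01001001001
  top 3 bits -> l1_idx = 2
  next 3 bits -> l2_idx = 2
  bottom 5 bits -> offset = 9

Answer: 2 2 9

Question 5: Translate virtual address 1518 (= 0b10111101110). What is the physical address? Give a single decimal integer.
vaddr = 1518 = 0b10111101110
Split: l1_idx=5, l2_idx=7, offset=14
L1[5] = 2
L2[2][7] = 98
paddr = 98 * 32 + 14 = 3150

Answer: 3150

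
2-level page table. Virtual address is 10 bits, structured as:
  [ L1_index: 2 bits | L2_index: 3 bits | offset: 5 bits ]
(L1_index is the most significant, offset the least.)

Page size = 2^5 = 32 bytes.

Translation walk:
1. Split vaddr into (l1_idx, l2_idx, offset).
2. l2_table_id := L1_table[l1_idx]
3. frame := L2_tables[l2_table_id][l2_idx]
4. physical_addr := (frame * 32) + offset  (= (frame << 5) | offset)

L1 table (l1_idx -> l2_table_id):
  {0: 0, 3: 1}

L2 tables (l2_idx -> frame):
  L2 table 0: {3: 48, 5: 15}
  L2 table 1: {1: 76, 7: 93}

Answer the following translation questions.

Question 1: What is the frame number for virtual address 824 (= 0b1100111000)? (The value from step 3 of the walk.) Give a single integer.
vaddr = 824: l1_idx=3, l2_idx=1
L1[3] = 1; L2[1][1] = 76

Answer: 76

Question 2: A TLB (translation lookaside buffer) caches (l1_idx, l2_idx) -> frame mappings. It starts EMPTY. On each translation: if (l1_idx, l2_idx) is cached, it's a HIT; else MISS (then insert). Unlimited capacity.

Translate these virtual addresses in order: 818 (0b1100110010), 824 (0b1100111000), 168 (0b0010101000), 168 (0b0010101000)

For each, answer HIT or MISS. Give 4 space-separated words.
vaddr=818: (3,1) not in TLB -> MISS, insert
vaddr=824: (3,1) in TLB -> HIT
vaddr=168: (0,5) not in TLB -> MISS, insert
vaddr=168: (0,5) in TLB -> HIT

Answer: MISS HIT MISS HIT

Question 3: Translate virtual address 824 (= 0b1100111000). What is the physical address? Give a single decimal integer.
vaddr = 824 = 0b1100111000
Split: l1_idx=3, l2_idx=1, offset=24
L1[3] = 1
L2[1][1] = 76
paddr = 76 * 32 + 24 = 2456

Answer: 2456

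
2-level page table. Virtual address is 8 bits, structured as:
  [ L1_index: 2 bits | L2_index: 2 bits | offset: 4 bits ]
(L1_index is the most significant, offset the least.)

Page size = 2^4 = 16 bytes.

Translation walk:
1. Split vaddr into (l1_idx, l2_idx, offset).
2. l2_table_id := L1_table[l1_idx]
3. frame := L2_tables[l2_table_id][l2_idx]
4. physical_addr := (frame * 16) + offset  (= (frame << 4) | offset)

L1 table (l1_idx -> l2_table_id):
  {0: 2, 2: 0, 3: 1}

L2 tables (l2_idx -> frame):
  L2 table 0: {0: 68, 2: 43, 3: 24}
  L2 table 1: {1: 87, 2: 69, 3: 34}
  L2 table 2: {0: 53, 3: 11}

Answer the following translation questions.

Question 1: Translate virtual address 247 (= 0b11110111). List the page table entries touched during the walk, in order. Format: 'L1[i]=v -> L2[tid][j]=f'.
Answer: L1[3]=1 -> L2[1][3]=34

Derivation:
vaddr = 247 = 0b11110111
Split: l1_idx=3, l2_idx=3, offset=7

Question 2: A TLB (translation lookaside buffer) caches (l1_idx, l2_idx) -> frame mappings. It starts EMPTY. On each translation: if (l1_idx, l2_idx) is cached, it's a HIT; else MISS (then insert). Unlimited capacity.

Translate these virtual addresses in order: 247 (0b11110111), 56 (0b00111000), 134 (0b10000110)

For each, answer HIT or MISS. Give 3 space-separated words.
Answer: MISS MISS MISS

Derivation:
vaddr=247: (3,3) not in TLB -> MISS, insert
vaddr=56: (0,3) not in TLB -> MISS, insert
vaddr=134: (2,0) not in TLB -> MISS, insert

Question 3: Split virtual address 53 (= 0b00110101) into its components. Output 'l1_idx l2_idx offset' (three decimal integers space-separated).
vaddr = 53 = 0b00110101
  top 2 bits -> l1_idx = 0
  next 2 bits -> l2_idx = 3
  bottom 4 bits -> offset = 5

Answer: 0 3 5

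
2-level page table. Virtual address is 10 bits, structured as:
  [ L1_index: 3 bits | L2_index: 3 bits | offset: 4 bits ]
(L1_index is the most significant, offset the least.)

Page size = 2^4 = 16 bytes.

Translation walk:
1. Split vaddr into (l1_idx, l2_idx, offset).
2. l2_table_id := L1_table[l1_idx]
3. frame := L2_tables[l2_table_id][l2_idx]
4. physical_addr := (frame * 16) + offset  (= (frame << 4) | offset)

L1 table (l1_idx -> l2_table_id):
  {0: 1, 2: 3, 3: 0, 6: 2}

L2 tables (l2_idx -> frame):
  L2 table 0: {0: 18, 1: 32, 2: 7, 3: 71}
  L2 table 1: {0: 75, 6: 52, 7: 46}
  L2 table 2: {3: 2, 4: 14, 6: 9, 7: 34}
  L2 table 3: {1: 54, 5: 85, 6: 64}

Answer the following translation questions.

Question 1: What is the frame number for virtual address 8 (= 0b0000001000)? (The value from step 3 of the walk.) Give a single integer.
Answer: 75

Derivation:
vaddr = 8: l1_idx=0, l2_idx=0
L1[0] = 1; L2[1][0] = 75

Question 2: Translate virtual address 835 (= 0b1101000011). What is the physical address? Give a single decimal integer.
vaddr = 835 = 0b1101000011
Split: l1_idx=6, l2_idx=4, offset=3
L1[6] = 2
L2[2][4] = 14
paddr = 14 * 16 + 3 = 227

Answer: 227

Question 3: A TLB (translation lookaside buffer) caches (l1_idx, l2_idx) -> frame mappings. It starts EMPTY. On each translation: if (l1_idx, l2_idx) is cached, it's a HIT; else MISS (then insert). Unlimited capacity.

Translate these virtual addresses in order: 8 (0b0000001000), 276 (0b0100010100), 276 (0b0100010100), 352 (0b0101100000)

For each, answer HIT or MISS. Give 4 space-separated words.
Answer: MISS MISS HIT MISS

Derivation:
vaddr=8: (0,0) not in TLB -> MISS, insert
vaddr=276: (2,1) not in TLB -> MISS, insert
vaddr=276: (2,1) in TLB -> HIT
vaddr=352: (2,6) not in TLB -> MISS, insert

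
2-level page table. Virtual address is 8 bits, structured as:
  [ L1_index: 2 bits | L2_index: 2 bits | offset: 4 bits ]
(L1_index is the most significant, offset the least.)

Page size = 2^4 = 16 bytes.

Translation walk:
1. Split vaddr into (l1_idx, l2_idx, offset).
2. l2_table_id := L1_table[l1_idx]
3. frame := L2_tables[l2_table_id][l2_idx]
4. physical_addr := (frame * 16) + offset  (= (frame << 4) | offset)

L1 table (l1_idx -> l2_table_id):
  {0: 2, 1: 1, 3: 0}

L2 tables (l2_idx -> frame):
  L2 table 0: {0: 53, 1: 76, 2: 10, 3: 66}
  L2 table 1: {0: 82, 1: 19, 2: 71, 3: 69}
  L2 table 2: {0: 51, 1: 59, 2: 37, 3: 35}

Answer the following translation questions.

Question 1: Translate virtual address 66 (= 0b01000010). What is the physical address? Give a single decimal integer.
Answer: 1314

Derivation:
vaddr = 66 = 0b01000010
Split: l1_idx=1, l2_idx=0, offset=2
L1[1] = 1
L2[1][0] = 82
paddr = 82 * 16 + 2 = 1314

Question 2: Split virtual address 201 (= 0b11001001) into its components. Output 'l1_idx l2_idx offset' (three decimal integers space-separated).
vaddr = 201 = 0b11001001
  top 2 bits -> l1_idx = 3
  next 2 bits -> l2_idx = 0
  bottom 4 bits -> offset = 9

Answer: 3 0 9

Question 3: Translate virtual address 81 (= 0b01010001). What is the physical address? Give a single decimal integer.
vaddr = 81 = 0b01010001
Split: l1_idx=1, l2_idx=1, offset=1
L1[1] = 1
L2[1][1] = 19
paddr = 19 * 16 + 1 = 305

Answer: 305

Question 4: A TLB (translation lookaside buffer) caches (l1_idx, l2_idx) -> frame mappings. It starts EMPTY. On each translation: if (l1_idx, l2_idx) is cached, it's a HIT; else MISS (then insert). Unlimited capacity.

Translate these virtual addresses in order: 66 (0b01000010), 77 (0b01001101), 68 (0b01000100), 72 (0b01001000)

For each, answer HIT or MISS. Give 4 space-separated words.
vaddr=66: (1,0) not in TLB -> MISS, insert
vaddr=77: (1,0) in TLB -> HIT
vaddr=68: (1,0) in TLB -> HIT
vaddr=72: (1,0) in TLB -> HIT

Answer: MISS HIT HIT HIT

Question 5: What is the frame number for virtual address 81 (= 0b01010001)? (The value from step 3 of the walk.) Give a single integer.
vaddr = 81: l1_idx=1, l2_idx=1
L1[1] = 1; L2[1][1] = 19

Answer: 19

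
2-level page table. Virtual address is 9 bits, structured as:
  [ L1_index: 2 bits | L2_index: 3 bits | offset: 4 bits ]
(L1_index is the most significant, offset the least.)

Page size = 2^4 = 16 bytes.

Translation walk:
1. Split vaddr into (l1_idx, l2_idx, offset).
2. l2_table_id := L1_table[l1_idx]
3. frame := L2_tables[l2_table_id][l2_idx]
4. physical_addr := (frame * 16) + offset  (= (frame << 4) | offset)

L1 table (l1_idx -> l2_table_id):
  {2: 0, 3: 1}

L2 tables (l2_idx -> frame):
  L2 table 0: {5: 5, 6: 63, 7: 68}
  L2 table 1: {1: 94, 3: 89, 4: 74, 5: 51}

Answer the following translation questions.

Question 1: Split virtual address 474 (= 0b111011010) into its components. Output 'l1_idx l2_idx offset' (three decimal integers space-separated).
vaddr = 474 = 0b111011010
  top 2 bits -> l1_idx = 3
  next 3 bits -> l2_idx = 5
  bottom 4 bits -> offset = 10

Answer: 3 5 10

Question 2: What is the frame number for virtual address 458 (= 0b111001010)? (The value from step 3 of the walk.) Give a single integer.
Answer: 74

Derivation:
vaddr = 458: l1_idx=3, l2_idx=4
L1[3] = 1; L2[1][4] = 74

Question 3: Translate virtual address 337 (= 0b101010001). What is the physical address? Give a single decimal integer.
vaddr = 337 = 0b101010001
Split: l1_idx=2, l2_idx=5, offset=1
L1[2] = 0
L2[0][5] = 5
paddr = 5 * 16 + 1 = 81

Answer: 81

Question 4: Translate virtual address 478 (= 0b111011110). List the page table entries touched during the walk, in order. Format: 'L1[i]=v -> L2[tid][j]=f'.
vaddr = 478 = 0b111011110
Split: l1_idx=3, l2_idx=5, offset=14

Answer: L1[3]=1 -> L2[1][5]=51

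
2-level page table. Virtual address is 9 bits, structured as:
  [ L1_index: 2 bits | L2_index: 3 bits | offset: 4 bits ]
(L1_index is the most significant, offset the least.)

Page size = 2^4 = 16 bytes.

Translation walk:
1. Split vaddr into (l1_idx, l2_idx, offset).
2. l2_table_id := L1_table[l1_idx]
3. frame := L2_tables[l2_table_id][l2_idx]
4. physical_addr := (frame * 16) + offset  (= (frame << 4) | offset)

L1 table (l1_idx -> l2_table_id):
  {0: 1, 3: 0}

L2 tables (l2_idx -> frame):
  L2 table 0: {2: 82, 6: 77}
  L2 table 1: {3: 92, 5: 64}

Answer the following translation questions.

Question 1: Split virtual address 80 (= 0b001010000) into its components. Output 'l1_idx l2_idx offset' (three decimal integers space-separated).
Answer: 0 5 0

Derivation:
vaddr = 80 = 0b001010000
  top 2 bits -> l1_idx = 0
  next 3 bits -> l2_idx = 5
  bottom 4 bits -> offset = 0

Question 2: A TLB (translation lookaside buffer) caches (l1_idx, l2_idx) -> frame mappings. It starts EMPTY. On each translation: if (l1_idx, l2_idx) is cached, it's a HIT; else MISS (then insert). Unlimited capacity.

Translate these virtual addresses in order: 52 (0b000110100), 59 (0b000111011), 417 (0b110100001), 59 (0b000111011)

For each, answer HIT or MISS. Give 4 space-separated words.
vaddr=52: (0,3) not in TLB -> MISS, insert
vaddr=59: (0,3) in TLB -> HIT
vaddr=417: (3,2) not in TLB -> MISS, insert
vaddr=59: (0,3) in TLB -> HIT

Answer: MISS HIT MISS HIT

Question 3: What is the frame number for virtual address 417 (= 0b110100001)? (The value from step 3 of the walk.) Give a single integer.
Answer: 82

Derivation:
vaddr = 417: l1_idx=3, l2_idx=2
L1[3] = 0; L2[0][2] = 82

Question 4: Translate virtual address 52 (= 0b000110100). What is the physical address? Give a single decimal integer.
Answer: 1476

Derivation:
vaddr = 52 = 0b000110100
Split: l1_idx=0, l2_idx=3, offset=4
L1[0] = 1
L2[1][3] = 92
paddr = 92 * 16 + 4 = 1476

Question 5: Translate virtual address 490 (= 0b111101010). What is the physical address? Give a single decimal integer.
Answer: 1242

Derivation:
vaddr = 490 = 0b111101010
Split: l1_idx=3, l2_idx=6, offset=10
L1[3] = 0
L2[0][6] = 77
paddr = 77 * 16 + 10 = 1242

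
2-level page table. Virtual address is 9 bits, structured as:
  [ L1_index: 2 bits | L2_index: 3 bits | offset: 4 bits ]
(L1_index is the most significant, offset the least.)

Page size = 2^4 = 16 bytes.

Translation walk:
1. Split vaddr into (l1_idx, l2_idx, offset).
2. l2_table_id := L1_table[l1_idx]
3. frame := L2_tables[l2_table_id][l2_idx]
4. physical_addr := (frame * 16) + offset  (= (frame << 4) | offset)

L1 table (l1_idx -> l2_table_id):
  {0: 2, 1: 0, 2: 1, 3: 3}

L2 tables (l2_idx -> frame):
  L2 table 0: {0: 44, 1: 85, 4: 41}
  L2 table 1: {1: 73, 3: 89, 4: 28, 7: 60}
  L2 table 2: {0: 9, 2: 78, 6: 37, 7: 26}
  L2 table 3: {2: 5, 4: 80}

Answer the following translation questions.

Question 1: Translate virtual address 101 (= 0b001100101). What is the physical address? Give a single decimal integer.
vaddr = 101 = 0b001100101
Split: l1_idx=0, l2_idx=6, offset=5
L1[0] = 2
L2[2][6] = 37
paddr = 37 * 16 + 5 = 597

Answer: 597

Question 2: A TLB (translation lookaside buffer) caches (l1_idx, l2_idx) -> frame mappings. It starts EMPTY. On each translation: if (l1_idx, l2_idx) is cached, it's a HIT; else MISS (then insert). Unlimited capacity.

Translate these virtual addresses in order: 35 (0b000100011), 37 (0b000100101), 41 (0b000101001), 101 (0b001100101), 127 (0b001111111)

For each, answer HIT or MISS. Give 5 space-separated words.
Answer: MISS HIT HIT MISS MISS

Derivation:
vaddr=35: (0,2) not in TLB -> MISS, insert
vaddr=37: (0,2) in TLB -> HIT
vaddr=41: (0,2) in TLB -> HIT
vaddr=101: (0,6) not in TLB -> MISS, insert
vaddr=127: (0,7) not in TLB -> MISS, insert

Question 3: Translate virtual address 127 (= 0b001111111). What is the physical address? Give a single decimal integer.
Answer: 431

Derivation:
vaddr = 127 = 0b001111111
Split: l1_idx=0, l2_idx=7, offset=15
L1[0] = 2
L2[2][7] = 26
paddr = 26 * 16 + 15 = 431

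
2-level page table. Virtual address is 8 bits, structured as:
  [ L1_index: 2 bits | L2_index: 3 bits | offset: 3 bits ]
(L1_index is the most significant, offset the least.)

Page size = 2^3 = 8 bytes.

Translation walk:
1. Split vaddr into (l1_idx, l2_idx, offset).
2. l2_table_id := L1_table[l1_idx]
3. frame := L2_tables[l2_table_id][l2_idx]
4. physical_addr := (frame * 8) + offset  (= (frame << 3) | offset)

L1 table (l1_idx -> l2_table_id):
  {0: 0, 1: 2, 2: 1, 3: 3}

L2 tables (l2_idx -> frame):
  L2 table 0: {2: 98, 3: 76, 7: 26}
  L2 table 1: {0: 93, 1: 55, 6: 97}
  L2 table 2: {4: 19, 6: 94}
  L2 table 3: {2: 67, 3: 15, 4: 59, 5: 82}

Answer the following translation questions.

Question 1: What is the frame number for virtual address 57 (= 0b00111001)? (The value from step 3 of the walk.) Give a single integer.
vaddr = 57: l1_idx=0, l2_idx=7
L1[0] = 0; L2[0][7] = 26

Answer: 26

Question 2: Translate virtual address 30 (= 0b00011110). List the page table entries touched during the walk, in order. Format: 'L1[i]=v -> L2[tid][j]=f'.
Answer: L1[0]=0 -> L2[0][3]=76

Derivation:
vaddr = 30 = 0b00011110
Split: l1_idx=0, l2_idx=3, offset=6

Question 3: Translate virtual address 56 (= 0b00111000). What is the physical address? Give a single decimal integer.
Answer: 208

Derivation:
vaddr = 56 = 0b00111000
Split: l1_idx=0, l2_idx=7, offset=0
L1[0] = 0
L2[0][7] = 26
paddr = 26 * 8 + 0 = 208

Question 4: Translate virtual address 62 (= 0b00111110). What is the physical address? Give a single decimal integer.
Answer: 214

Derivation:
vaddr = 62 = 0b00111110
Split: l1_idx=0, l2_idx=7, offset=6
L1[0] = 0
L2[0][7] = 26
paddr = 26 * 8 + 6 = 214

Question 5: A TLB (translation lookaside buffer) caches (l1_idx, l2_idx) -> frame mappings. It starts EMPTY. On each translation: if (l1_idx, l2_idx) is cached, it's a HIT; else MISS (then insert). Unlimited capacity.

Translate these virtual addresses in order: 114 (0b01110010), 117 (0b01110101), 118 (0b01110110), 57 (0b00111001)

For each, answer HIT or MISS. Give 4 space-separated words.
Answer: MISS HIT HIT MISS

Derivation:
vaddr=114: (1,6) not in TLB -> MISS, insert
vaddr=117: (1,6) in TLB -> HIT
vaddr=118: (1,6) in TLB -> HIT
vaddr=57: (0,7) not in TLB -> MISS, insert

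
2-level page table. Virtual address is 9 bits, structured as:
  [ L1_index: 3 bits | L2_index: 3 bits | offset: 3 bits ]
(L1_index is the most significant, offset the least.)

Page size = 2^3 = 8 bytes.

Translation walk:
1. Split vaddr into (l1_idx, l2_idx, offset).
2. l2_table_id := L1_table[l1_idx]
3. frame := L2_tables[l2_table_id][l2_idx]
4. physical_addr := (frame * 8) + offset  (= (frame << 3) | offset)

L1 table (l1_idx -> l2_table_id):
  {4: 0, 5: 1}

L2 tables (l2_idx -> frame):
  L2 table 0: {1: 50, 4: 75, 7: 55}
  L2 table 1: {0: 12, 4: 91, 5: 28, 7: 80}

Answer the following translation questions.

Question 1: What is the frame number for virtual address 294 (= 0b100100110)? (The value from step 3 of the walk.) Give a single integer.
vaddr = 294: l1_idx=4, l2_idx=4
L1[4] = 0; L2[0][4] = 75

Answer: 75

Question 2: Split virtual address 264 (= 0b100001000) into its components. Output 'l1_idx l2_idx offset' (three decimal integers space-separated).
Answer: 4 1 0

Derivation:
vaddr = 264 = 0b100001000
  top 3 bits -> l1_idx = 4
  next 3 bits -> l2_idx = 1
  bottom 3 bits -> offset = 0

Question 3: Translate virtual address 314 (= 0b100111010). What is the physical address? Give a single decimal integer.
Answer: 442

Derivation:
vaddr = 314 = 0b100111010
Split: l1_idx=4, l2_idx=7, offset=2
L1[4] = 0
L2[0][7] = 55
paddr = 55 * 8 + 2 = 442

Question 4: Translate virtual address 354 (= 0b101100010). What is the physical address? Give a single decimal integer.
vaddr = 354 = 0b101100010
Split: l1_idx=5, l2_idx=4, offset=2
L1[5] = 1
L2[1][4] = 91
paddr = 91 * 8 + 2 = 730

Answer: 730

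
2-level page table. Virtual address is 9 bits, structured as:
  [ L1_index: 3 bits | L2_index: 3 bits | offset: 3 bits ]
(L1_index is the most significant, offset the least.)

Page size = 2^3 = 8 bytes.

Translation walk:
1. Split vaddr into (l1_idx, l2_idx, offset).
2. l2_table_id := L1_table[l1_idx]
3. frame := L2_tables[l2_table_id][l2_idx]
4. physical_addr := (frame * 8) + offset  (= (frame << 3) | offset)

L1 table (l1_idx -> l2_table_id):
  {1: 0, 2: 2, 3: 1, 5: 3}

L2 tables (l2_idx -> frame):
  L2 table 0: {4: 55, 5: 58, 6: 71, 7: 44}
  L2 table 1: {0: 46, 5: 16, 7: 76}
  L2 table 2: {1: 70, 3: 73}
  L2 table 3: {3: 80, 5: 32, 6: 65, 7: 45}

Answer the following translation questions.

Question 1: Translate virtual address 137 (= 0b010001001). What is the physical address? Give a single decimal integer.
Answer: 561

Derivation:
vaddr = 137 = 0b010001001
Split: l1_idx=2, l2_idx=1, offset=1
L1[2] = 2
L2[2][1] = 70
paddr = 70 * 8 + 1 = 561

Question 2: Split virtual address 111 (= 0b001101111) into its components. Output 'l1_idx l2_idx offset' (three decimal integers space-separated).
Answer: 1 5 7

Derivation:
vaddr = 111 = 0b001101111
  top 3 bits -> l1_idx = 1
  next 3 bits -> l2_idx = 5
  bottom 3 bits -> offset = 7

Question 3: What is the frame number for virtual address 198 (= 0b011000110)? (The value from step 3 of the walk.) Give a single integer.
vaddr = 198: l1_idx=3, l2_idx=0
L1[3] = 1; L2[1][0] = 46

Answer: 46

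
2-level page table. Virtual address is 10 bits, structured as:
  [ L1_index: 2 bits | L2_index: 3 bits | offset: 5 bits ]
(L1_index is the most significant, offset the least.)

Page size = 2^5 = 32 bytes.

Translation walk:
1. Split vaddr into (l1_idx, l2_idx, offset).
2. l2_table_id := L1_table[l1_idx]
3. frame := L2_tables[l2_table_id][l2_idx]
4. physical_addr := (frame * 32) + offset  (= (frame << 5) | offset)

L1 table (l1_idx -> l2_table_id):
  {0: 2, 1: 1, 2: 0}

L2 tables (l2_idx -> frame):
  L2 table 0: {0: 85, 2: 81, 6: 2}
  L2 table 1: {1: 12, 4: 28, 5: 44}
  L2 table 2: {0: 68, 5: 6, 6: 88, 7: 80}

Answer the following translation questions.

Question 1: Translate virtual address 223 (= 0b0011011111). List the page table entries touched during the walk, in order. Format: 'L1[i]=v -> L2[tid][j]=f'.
Answer: L1[0]=2 -> L2[2][6]=88

Derivation:
vaddr = 223 = 0b0011011111
Split: l1_idx=0, l2_idx=6, offset=31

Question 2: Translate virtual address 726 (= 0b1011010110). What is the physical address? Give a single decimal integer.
vaddr = 726 = 0b1011010110
Split: l1_idx=2, l2_idx=6, offset=22
L1[2] = 0
L2[0][6] = 2
paddr = 2 * 32 + 22 = 86

Answer: 86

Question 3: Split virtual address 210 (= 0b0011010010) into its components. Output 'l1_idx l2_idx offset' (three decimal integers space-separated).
vaddr = 210 = 0b0011010010
  top 2 bits -> l1_idx = 0
  next 3 bits -> l2_idx = 6
  bottom 5 bits -> offset = 18

Answer: 0 6 18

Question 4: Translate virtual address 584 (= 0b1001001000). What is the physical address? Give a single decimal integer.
Answer: 2600

Derivation:
vaddr = 584 = 0b1001001000
Split: l1_idx=2, l2_idx=2, offset=8
L1[2] = 0
L2[0][2] = 81
paddr = 81 * 32 + 8 = 2600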